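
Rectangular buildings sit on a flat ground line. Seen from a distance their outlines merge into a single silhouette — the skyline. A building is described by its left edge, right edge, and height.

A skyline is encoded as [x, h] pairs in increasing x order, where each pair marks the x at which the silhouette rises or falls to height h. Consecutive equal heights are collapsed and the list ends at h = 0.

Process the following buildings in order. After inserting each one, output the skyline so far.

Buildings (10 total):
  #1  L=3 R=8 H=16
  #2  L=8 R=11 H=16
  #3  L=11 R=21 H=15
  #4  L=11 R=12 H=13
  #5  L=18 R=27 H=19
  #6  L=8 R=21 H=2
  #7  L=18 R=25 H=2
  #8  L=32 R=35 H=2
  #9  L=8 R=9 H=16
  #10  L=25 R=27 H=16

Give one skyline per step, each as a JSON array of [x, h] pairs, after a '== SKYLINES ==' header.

== SKYLINES ==
[[3,16],[8,0]]
[[3,16],[11,0]]
[[3,16],[11,15],[21,0]]
[[3,16],[11,15],[21,0]]
[[3,16],[11,15],[18,19],[27,0]]
[[3,16],[11,15],[18,19],[27,0]]
[[3,16],[11,15],[18,19],[27,0]]
[[3,16],[11,15],[18,19],[27,0],[32,2],[35,0]]
[[3,16],[11,15],[18,19],[27,0],[32,2],[35,0]]
[[3,16],[11,15],[18,19],[27,0],[32,2],[35,0]]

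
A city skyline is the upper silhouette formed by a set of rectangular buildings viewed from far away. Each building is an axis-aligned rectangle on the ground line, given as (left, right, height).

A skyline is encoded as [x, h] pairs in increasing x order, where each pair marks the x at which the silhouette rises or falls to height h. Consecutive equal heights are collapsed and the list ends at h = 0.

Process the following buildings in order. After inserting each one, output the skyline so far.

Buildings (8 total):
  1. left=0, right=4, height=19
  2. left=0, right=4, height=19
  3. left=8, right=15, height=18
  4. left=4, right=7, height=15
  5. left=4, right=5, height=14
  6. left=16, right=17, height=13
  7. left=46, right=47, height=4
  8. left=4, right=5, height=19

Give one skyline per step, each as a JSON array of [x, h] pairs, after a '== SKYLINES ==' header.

== SKYLINES ==
[[0,19],[4,0]]
[[0,19],[4,0]]
[[0,19],[4,0],[8,18],[15,0]]
[[0,19],[4,15],[7,0],[8,18],[15,0]]
[[0,19],[4,15],[7,0],[8,18],[15,0]]
[[0,19],[4,15],[7,0],[8,18],[15,0],[16,13],[17,0]]
[[0,19],[4,15],[7,0],[8,18],[15,0],[16,13],[17,0],[46,4],[47,0]]
[[0,19],[5,15],[7,0],[8,18],[15,0],[16,13],[17,0],[46,4],[47,0]]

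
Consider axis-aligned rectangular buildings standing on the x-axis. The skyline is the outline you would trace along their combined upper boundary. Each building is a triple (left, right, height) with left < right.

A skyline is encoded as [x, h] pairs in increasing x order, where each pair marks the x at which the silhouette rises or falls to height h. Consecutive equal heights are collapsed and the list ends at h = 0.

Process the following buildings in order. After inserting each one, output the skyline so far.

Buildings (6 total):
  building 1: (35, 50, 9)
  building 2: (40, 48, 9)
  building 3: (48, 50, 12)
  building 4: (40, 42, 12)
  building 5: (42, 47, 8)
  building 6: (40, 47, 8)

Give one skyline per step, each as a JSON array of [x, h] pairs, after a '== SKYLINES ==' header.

== SKYLINES ==
[[35,9],[50,0]]
[[35,9],[50,0]]
[[35,9],[48,12],[50,0]]
[[35,9],[40,12],[42,9],[48,12],[50,0]]
[[35,9],[40,12],[42,9],[48,12],[50,0]]
[[35,9],[40,12],[42,9],[48,12],[50,0]]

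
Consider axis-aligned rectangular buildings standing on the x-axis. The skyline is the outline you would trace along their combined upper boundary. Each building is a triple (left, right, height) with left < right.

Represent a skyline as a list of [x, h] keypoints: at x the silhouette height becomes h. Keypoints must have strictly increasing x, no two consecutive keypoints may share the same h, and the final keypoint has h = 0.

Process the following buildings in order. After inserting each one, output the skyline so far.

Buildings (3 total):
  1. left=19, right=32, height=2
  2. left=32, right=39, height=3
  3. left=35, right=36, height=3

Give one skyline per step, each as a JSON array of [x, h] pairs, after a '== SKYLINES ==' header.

== SKYLINES ==
[[19,2],[32,0]]
[[19,2],[32,3],[39,0]]
[[19,2],[32,3],[39,0]]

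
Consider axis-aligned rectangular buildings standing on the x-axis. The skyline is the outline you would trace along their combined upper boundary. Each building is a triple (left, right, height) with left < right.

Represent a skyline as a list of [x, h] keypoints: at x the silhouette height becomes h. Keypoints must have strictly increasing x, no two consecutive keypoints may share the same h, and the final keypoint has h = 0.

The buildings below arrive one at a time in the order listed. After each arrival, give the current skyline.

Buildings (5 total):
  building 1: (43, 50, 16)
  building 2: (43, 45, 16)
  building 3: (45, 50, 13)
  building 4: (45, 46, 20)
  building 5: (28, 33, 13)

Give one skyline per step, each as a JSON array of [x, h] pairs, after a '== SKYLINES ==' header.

== SKYLINES ==
[[43,16],[50,0]]
[[43,16],[50,0]]
[[43,16],[50,0]]
[[43,16],[45,20],[46,16],[50,0]]
[[28,13],[33,0],[43,16],[45,20],[46,16],[50,0]]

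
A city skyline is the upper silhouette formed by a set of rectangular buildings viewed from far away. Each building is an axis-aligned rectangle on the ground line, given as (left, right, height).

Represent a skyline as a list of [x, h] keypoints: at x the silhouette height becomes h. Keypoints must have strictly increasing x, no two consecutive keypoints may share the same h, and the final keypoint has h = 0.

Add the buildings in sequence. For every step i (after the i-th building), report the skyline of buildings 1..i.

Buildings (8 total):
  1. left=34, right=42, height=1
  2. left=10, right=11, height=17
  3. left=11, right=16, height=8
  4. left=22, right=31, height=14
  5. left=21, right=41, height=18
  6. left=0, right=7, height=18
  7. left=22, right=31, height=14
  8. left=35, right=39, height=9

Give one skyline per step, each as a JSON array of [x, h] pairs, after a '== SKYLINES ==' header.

== SKYLINES ==
[[34,1],[42,0]]
[[10,17],[11,0],[34,1],[42,0]]
[[10,17],[11,8],[16,0],[34,1],[42,0]]
[[10,17],[11,8],[16,0],[22,14],[31,0],[34,1],[42,0]]
[[10,17],[11,8],[16,0],[21,18],[41,1],[42,0]]
[[0,18],[7,0],[10,17],[11,8],[16,0],[21,18],[41,1],[42,0]]
[[0,18],[7,0],[10,17],[11,8],[16,0],[21,18],[41,1],[42,0]]
[[0,18],[7,0],[10,17],[11,8],[16,0],[21,18],[41,1],[42,0]]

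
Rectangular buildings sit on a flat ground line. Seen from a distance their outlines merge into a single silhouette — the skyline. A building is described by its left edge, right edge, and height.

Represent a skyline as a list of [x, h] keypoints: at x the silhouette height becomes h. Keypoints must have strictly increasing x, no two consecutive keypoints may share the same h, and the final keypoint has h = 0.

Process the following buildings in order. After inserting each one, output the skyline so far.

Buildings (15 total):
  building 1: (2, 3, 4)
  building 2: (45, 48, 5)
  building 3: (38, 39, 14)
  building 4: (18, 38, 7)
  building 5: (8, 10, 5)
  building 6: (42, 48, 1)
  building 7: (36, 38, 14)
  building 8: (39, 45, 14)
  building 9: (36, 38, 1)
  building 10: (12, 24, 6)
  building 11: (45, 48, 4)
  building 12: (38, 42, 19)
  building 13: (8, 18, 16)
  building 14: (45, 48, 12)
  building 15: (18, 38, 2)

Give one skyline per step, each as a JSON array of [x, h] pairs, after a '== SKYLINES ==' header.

== SKYLINES ==
[[2,4],[3,0]]
[[2,4],[3,0],[45,5],[48,0]]
[[2,4],[3,0],[38,14],[39,0],[45,5],[48,0]]
[[2,4],[3,0],[18,7],[38,14],[39,0],[45,5],[48,0]]
[[2,4],[3,0],[8,5],[10,0],[18,7],[38,14],[39,0],[45,5],[48,0]]
[[2,4],[3,0],[8,5],[10,0],[18,7],[38,14],[39,0],[42,1],[45,5],[48,0]]
[[2,4],[3,0],[8,5],[10,0],[18,7],[36,14],[39,0],[42,1],[45,5],[48,0]]
[[2,4],[3,0],[8,5],[10,0],[18,7],[36,14],[45,5],[48,0]]
[[2,4],[3,0],[8,5],[10,0],[18,7],[36,14],[45,5],[48,0]]
[[2,4],[3,0],[8,5],[10,0],[12,6],[18,7],[36,14],[45,5],[48,0]]
[[2,4],[3,0],[8,5],[10,0],[12,6],[18,7],[36,14],[45,5],[48,0]]
[[2,4],[3,0],[8,5],[10,0],[12,6],[18,7],[36,14],[38,19],[42,14],[45,5],[48,0]]
[[2,4],[3,0],[8,16],[18,7],[36,14],[38,19],[42,14],[45,5],[48,0]]
[[2,4],[3,0],[8,16],[18,7],[36,14],[38,19],[42,14],[45,12],[48,0]]
[[2,4],[3,0],[8,16],[18,7],[36,14],[38,19],[42,14],[45,12],[48,0]]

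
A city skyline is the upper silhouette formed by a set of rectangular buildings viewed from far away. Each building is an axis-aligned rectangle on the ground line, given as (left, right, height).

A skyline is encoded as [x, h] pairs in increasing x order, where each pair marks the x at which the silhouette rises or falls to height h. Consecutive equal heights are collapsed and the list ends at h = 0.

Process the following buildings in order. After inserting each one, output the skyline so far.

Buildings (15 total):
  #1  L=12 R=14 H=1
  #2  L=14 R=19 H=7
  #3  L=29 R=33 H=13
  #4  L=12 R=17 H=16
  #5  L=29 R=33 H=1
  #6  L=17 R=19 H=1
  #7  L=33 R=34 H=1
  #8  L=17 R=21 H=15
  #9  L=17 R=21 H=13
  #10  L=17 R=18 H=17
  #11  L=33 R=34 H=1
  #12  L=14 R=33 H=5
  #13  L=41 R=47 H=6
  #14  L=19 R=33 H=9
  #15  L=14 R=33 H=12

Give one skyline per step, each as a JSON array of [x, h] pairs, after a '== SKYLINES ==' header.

== SKYLINES ==
[[12,1],[14,0]]
[[12,1],[14,7],[19,0]]
[[12,1],[14,7],[19,0],[29,13],[33,0]]
[[12,16],[17,7],[19,0],[29,13],[33,0]]
[[12,16],[17,7],[19,0],[29,13],[33,0]]
[[12,16],[17,7],[19,0],[29,13],[33,0]]
[[12,16],[17,7],[19,0],[29,13],[33,1],[34,0]]
[[12,16],[17,15],[21,0],[29,13],[33,1],[34,0]]
[[12,16],[17,15],[21,0],[29,13],[33,1],[34,0]]
[[12,16],[17,17],[18,15],[21,0],[29,13],[33,1],[34,0]]
[[12,16],[17,17],[18,15],[21,0],[29,13],[33,1],[34,0]]
[[12,16],[17,17],[18,15],[21,5],[29,13],[33,1],[34,0]]
[[12,16],[17,17],[18,15],[21,5],[29,13],[33,1],[34,0],[41,6],[47,0]]
[[12,16],[17,17],[18,15],[21,9],[29,13],[33,1],[34,0],[41,6],[47,0]]
[[12,16],[17,17],[18,15],[21,12],[29,13],[33,1],[34,0],[41,6],[47,0]]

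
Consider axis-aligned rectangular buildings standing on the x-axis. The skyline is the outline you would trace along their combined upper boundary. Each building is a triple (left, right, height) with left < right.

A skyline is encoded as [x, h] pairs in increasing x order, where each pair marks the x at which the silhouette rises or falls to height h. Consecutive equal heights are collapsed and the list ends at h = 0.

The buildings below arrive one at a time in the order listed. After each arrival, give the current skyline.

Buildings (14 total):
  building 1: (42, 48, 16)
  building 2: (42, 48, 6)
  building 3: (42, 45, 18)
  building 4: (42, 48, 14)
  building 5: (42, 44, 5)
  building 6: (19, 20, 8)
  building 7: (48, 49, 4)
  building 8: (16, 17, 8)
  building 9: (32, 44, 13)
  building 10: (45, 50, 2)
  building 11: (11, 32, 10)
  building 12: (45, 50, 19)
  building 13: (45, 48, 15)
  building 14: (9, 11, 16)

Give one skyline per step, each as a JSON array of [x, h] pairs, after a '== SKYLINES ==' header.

== SKYLINES ==
[[42,16],[48,0]]
[[42,16],[48,0]]
[[42,18],[45,16],[48,0]]
[[42,18],[45,16],[48,0]]
[[42,18],[45,16],[48,0]]
[[19,8],[20,0],[42,18],[45,16],[48,0]]
[[19,8],[20,0],[42,18],[45,16],[48,4],[49,0]]
[[16,8],[17,0],[19,8],[20,0],[42,18],[45,16],[48,4],[49,0]]
[[16,8],[17,0],[19,8],[20,0],[32,13],[42,18],[45,16],[48,4],[49,0]]
[[16,8],[17,0],[19,8],[20,0],[32,13],[42,18],[45,16],[48,4],[49,2],[50,0]]
[[11,10],[32,13],[42,18],[45,16],[48,4],[49,2],[50,0]]
[[11,10],[32,13],[42,18],[45,19],[50,0]]
[[11,10],[32,13],[42,18],[45,19],[50,0]]
[[9,16],[11,10],[32,13],[42,18],[45,19],[50,0]]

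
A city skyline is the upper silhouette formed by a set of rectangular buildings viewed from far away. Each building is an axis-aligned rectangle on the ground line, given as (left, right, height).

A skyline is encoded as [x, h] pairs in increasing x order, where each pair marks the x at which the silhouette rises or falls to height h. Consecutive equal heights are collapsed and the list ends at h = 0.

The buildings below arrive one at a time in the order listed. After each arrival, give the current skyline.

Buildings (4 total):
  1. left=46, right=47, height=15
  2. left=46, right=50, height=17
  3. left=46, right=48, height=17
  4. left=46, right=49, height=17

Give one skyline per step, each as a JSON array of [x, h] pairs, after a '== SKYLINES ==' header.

== SKYLINES ==
[[46,15],[47,0]]
[[46,17],[50,0]]
[[46,17],[50,0]]
[[46,17],[50,0]]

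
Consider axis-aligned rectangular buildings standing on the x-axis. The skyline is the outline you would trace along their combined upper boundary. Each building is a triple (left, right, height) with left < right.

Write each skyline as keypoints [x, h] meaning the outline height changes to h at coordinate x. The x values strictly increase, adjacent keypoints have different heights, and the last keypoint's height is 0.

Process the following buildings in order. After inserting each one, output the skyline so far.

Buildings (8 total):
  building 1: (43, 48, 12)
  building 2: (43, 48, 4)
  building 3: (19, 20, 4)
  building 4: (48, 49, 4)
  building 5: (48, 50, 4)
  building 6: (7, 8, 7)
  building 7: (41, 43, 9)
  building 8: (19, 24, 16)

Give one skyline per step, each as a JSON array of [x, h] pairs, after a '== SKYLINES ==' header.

== SKYLINES ==
[[43,12],[48,0]]
[[43,12],[48,0]]
[[19,4],[20,0],[43,12],[48,0]]
[[19,4],[20,0],[43,12],[48,4],[49,0]]
[[19,4],[20,0],[43,12],[48,4],[50,0]]
[[7,7],[8,0],[19,4],[20,0],[43,12],[48,4],[50,0]]
[[7,7],[8,0],[19,4],[20,0],[41,9],[43,12],[48,4],[50,0]]
[[7,7],[8,0],[19,16],[24,0],[41,9],[43,12],[48,4],[50,0]]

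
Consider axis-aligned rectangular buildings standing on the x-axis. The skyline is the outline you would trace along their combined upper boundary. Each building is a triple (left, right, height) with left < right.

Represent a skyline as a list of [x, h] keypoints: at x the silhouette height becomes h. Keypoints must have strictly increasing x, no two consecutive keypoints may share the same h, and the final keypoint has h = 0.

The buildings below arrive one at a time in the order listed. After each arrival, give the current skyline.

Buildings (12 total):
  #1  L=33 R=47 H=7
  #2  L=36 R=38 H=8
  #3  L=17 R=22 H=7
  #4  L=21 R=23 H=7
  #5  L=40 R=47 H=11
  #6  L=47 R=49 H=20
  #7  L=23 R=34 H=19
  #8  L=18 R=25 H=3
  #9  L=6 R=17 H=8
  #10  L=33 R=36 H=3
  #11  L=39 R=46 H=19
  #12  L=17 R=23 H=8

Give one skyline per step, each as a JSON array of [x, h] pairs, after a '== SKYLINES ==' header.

== SKYLINES ==
[[33,7],[47,0]]
[[33,7],[36,8],[38,7],[47,0]]
[[17,7],[22,0],[33,7],[36,8],[38,7],[47,0]]
[[17,7],[23,0],[33,7],[36,8],[38,7],[47,0]]
[[17,7],[23,0],[33,7],[36,8],[38,7],[40,11],[47,0]]
[[17,7],[23,0],[33,7],[36,8],[38,7],[40,11],[47,20],[49,0]]
[[17,7],[23,19],[34,7],[36,8],[38,7],[40,11],[47,20],[49,0]]
[[17,7],[23,19],[34,7],[36,8],[38,7],[40,11],[47,20],[49,0]]
[[6,8],[17,7],[23,19],[34,7],[36,8],[38,7],[40,11],[47,20],[49,0]]
[[6,8],[17,7],[23,19],[34,7],[36,8],[38,7],[40,11],[47,20],[49,0]]
[[6,8],[17,7],[23,19],[34,7],[36,8],[38,7],[39,19],[46,11],[47,20],[49,0]]
[[6,8],[23,19],[34,7],[36,8],[38,7],[39,19],[46,11],[47,20],[49,0]]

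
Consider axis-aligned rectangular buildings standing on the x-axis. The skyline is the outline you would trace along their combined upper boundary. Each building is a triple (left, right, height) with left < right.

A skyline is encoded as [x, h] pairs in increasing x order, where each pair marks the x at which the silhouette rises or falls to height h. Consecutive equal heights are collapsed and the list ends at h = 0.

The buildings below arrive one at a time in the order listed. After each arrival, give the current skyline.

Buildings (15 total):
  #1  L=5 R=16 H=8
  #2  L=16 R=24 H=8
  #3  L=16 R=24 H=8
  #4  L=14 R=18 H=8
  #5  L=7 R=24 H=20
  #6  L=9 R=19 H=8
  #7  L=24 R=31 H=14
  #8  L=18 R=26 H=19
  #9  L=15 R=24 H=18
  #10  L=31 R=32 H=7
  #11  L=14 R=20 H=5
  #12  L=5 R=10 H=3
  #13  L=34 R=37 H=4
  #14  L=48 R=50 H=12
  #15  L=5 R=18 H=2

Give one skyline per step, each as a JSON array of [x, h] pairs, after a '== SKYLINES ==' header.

== SKYLINES ==
[[5,8],[16,0]]
[[5,8],[24,0]]
[[5,8],[24,0]]
[[5,8],[24,0]]
[[5,8],[7,20],[24,0]]
[[5,8],[7,20],[24,0]]
[[5,8],[7,20],[24,14],[31,0]]
[[5,8],[7,20],[24,19],[26,14],[31,0]]
[[5,8],[7,20],[24,19],[26,14],[31,0]]
[[5,8],[7,20],[24,19],[26,14],[31,7],[32,0]]
[[5,8],[7,20],[24,19],[26,14],[31,7],[32,0]]
[[5,8],[7,20],[24,19],[26,14],[31,7],[32,0]]
[[5,8],[7,20],[24,19],[26,14],[31,7],[32,0],[34,4],[37,0]]
[[5,8],[7,20],[24,19],[26,14],[31,7],[32,0],[34,4],[37,0],[48,12],[50,0]]
[[5,8],[7,20],[24,19],[26,14],[31,7],[32,0],[34,4],[37,0],[48,12],[50,0]]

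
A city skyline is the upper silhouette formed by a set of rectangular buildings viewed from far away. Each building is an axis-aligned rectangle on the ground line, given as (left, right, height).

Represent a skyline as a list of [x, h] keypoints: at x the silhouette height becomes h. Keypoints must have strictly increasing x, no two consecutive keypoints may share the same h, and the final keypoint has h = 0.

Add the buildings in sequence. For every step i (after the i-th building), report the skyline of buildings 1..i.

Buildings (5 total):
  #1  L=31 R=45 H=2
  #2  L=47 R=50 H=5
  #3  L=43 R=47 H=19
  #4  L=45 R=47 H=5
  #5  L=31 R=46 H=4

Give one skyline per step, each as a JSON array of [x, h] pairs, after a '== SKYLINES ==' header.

== SKYLINES ==
[[31,2],[45,0]]
[[31,2],[45,0],[47,5],[50,0]]
[[31,2],[43,19],[47,5],[50,0]]
[[31,2],[43,19],[47,5],[50,0]]
[[31,4],[43,19],[47,5],[50,0]]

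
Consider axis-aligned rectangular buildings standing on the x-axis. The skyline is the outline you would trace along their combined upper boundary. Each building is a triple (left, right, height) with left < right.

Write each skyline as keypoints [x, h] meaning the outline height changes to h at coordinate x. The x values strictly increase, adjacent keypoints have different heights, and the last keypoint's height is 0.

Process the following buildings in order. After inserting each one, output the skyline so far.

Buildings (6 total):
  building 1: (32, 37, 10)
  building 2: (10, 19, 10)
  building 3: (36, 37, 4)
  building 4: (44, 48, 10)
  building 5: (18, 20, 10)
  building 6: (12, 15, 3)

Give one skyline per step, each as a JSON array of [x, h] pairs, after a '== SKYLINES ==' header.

== SKYLINES ==
[[32,10],[37,0]]
[[10,10],[19,0],[32,10],[37,0]]
[[10,10],[19,0],[32,10],[37,0]]
[[10,10],[19,0],[32,10],[37,0],[44,10],[48,0]]
[[10,10],[20,0],[32,10],[37,0],[44,10],[48,0]]
[[10,10],[20,0],[32,10],[37,0],[44,10],[48,0]]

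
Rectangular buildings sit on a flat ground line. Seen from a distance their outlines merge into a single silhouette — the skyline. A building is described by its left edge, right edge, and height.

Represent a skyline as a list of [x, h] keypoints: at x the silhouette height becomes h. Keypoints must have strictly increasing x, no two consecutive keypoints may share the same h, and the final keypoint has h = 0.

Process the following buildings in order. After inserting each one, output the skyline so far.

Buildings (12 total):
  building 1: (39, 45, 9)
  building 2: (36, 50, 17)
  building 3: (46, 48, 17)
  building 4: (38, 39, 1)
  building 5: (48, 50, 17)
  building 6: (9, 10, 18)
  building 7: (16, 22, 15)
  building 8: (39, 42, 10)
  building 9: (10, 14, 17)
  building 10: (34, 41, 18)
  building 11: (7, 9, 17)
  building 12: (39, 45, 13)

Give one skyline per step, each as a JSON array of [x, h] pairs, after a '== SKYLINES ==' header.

== SKYLINES ==
[[39,9],[45,0]]
[[36,17],[50,0]]
[[36,17],[50,0]]
[[36,17],[50,0]]
[[36,17],[50,0]]
[[9,18],[10,0],[36,17],[50,0]]
[[9,18],[10,0],[16,15],[22,0],[36,17],[50,0]]
[[9,18],[10,0],[16,15],[22,0],[36,17],[50,0]]
[[9,18],[10,17],[14,0],[16,15],[22,0],[36,17],[50,0]]
[[9,18],[10,17],[14,0],[16,15],[22,0],[34,18],[41,17],[50,0]]
[[7,17],[9,18],[10,17],[14,0],[16,15],[22,0],[34,18],[41,17],[50,0]]
[[7,17],[9,18],[10,17],[14,0],[16,15],[22,0],[34,18],[41,17],[50,0]]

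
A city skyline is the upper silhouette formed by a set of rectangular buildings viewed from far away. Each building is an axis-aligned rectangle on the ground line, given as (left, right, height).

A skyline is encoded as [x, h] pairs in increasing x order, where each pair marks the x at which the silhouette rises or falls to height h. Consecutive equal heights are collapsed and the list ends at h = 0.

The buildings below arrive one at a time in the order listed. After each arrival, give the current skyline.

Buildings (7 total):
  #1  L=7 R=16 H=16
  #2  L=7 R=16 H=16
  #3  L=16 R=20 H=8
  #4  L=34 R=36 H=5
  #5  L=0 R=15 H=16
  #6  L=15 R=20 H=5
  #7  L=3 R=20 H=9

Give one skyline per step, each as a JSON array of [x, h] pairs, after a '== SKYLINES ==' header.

== SKYLINES ==
[[7,16],[16,0]]
[[7,16],[16,0]]
[[7,16],[16,8],[20,0]]
[[7,16],[16,8],[20,0],[34,5],[36,0]]
[[0,16],[16,8],[20,0],[34,5],[36,0]]
[[0,16],[16,8],[20,0],[34,5],[36,0]]
[[0,16],[16,9],[20,0],[34,5],[36,0]]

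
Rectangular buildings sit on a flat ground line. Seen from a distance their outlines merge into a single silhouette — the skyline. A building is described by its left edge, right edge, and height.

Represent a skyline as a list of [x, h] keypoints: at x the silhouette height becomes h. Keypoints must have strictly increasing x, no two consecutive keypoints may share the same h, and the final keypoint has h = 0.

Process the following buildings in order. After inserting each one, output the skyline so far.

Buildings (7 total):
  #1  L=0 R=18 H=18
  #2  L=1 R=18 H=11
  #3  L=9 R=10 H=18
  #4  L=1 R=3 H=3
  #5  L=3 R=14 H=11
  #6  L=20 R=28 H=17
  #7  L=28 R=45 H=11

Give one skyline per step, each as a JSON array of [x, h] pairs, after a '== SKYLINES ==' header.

== SKYLINES ==
[[0,18],[18,0]]
[[0,18],[18,0]]
[[0,18],[18,0]]
[[0,18],[18,0]]
[[0,18],[18,0]]
[[0,18],[18,0],[20,17],[28,0]]
[[0,18],[18,0],[20,17],[28,11],[45,0]]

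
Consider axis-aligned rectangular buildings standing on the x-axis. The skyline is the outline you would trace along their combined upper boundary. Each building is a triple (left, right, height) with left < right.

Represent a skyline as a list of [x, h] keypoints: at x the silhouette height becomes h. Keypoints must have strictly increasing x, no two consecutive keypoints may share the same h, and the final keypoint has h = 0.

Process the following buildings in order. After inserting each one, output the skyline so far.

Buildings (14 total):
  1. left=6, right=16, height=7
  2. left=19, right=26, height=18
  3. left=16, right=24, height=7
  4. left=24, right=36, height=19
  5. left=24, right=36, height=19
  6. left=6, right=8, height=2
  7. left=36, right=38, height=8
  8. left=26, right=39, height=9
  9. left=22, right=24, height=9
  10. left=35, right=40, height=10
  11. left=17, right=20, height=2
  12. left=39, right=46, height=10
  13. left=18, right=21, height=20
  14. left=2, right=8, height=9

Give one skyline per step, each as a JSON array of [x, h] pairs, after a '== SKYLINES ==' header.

== SKYLINES ==
[[6,7],[16,0]]
[[6,7],[16,0],[19,18],[26,0]]
[[6,7],[19,18],[26,0]]
[[6,7],[19,18],[24,19],[36,0]]
[[6,7],[19,18],[24,19],[36,0]]
[[6,7],[19,18],[24,19],[36,0]]
[[6,7],[19,18],[24,19],[36,8],[38,0]]
[[6,7],[19,18],[24,19],[36,9],[39,0]]
[[6,7],[19,18],[24,19],[36,9],[39,0]]
[[6,7],[19,18],[24,19],[36,10],[40,0]]
[[6,7],[19,18],[24,19],[36,10],[40,0]]
[[6,7],[19,18],[24,19],[36,10],[46,0]]
[[6,7],[18,20],[21,18],[24,19],[36,10],[46,0]]
[[2,9],[8,7],[18,20],[21,18],[24,19],[36,10],[46,0]]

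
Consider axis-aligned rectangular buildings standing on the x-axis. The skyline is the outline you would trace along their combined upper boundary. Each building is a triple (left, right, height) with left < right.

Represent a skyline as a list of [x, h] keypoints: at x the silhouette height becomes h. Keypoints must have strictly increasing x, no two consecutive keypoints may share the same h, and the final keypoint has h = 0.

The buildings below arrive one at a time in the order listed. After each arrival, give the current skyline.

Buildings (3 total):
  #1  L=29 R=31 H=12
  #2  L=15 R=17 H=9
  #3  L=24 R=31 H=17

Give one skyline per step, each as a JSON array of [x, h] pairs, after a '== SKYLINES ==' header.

== SKYLINES ==
[[29,12],[31,0]]
[[15,9],[17,0],[29,12],[31,0]]
[[15,9],[17,0],[24,17],[31,0]]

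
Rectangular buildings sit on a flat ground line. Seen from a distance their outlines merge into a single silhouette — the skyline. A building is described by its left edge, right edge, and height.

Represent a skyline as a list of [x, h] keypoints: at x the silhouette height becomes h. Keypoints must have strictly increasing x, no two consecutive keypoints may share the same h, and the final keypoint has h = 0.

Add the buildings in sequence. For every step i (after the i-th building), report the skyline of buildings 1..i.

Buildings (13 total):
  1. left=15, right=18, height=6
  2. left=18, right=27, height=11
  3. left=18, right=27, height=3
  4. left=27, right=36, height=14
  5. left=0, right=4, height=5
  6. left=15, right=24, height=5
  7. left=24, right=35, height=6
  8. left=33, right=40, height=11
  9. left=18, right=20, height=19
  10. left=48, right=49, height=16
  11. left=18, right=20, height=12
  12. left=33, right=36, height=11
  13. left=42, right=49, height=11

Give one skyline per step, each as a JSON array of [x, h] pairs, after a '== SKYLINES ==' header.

== SKYLINES ==
[[15,6],[18,0]]
[[15,6],[18,11],[27,0]]
[[15,6],[18,11],[27,0]]
[[15,6],[18,11],[27,14],[36,0]]
[[0,5],[4,0],[15,6],[18,11],[27,14],[36,0]]
[[0,5],[4,0],[15,6],[18,11],[27,14],[36,0]]
[[0,5],[4,0],[15,6],[18,11],[27,14],[36,0]]
[[0,5],[4,0],[15,6],[18,11],[27,14],[36,11],[40,0]]
[[0,5],[4,0],[15,6],[18,19],[20,11],[27,14],[36,11],[40,0]]
[[0,5],[4,0],[15,6],[18,19],[20,11],[27,14],[36,11],[40,0],[48,16],[49,0]]
[[0,5],[4,0],[15,6],[18,19],[20,11],[27,14],[36,11],[40,0],[48,16],[49,0]]
[[0,5],[4,0],[15,6],[18,19],[20,11],[27,14],[36,11],[40,0],[48,16],[49,0]]
[[0,5],[4,0],[15,6],[18,19],[20,11],[27,14],[36,11],[40,0],[42,11],[48,16],[49,0]]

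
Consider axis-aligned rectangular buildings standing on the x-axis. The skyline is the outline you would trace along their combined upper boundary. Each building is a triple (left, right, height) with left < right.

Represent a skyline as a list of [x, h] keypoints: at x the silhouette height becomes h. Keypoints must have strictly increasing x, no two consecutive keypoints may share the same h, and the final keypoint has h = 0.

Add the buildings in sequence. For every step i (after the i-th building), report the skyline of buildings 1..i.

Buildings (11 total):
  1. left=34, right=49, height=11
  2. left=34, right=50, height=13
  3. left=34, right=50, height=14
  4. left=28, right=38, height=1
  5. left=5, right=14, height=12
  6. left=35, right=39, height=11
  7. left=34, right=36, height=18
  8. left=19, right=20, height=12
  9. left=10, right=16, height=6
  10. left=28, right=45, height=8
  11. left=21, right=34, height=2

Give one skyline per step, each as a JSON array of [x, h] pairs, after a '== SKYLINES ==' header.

== SKYLINES ==
[[34,11],[49,0]]
[[34,13],[50,0]]
[[34,14],[50,0]]
[[28,1],[34,14],[50,0]]
[[5,12],[14,0],[28,1],[34,14],[50,0]]
[[5,12],[14,0],[28,1],[34,14],[50,0]]
[[5,12],[14,0],[28,1],[34,18],[36,14],[50,0]]
[[5,12],[14,0],[19,12],[20,0],[28,1],[34,18],[36,14],[50,0]]
[[5,12],[14,6],[16,0],[19,12],[20,0],[28,1],[34,18],[36,14],[50,0]]
[[5,12],[14,6],[16,0],[19,12],[20,0],[28,8],[34,18],[36,14],[50,0]]
[[5,12],[14,6],[16,0],[19,12],[20,0],[21,2],[28,8],[34,18],[36,14],[50,0]]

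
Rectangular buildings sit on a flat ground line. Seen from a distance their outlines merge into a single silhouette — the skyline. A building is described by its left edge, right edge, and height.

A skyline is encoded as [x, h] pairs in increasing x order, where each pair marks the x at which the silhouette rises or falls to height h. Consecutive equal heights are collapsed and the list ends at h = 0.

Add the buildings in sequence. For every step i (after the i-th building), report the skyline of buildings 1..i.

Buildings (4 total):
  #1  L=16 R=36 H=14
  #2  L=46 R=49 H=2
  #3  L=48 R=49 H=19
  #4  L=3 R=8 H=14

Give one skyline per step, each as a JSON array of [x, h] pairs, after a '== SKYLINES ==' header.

== SKYLINES ==
[[16,14],[36,0]]
[[16,14],[36,0],[46,2],[49,0]]
[[16,14],[36,0],[46,2],[48,19],[49,0]]
[[3,14],[8,0],[16,14],[36,0],[46,2],[48,19],[49,0]]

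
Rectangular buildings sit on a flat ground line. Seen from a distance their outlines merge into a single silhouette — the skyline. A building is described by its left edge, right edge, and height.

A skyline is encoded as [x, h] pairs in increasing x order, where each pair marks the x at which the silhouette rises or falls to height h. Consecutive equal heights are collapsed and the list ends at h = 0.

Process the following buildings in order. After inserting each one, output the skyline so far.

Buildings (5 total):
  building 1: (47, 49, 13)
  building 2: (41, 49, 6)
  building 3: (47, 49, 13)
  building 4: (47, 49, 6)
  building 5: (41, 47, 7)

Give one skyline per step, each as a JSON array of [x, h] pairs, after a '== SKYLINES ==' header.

== SKYLINES ==
[[47,13],[49,0]]
[[41,6],[47,13],[49,0]]
[[41,6],[47,13],[49,0]]
[[41,6],[47,13],[49,0]]
[[41,7],[47,13],[49,0]]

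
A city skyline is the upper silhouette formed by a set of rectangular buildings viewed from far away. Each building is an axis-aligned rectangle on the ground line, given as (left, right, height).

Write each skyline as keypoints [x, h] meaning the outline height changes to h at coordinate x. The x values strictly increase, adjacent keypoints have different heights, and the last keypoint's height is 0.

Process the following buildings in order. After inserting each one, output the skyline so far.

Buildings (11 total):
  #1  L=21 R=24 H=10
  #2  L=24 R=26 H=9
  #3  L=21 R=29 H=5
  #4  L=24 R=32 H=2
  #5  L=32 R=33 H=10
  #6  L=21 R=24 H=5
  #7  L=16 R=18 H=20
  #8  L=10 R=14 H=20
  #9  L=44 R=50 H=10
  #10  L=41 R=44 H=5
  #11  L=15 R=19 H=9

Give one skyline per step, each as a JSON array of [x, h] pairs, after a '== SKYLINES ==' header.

== SKYLINES ==
[[21,10],[24,0]]
[[21,10],[24,9],[26,0]]
[[21,10],[24,9],[26,5],[29,0]]
[[21,10],[24,9],[26,5],[29,2],[32,0]]
[[21,10],[24,9],[26,5],[29,2],[32,10],[33,0]]
[[21,10],[24,9],[26,5],[29,2],[32,10],[33,0]]
[[16,20],[18,0],[21,10],[24,9],[26,5],[29,2],[32,10],[33,0]]
[[10,20],[14,0],[16,20],[18,0],[21,10],[24,9],[26,5],[29,2],[32,10],[33,0]]
[[10,20],[14,0],[16,20],[18,0],[21,10],[24,9],[26,5],[29,2],[32,10],[33,0],[44,10],[50,0]]
[[10,20],[14,0],[16,20],[18,0],[21,10],[24,9],[26,5],[29,2],[32,10],[33,0],[41,5],[44,10],[50,0]]
[[10,20],[14,0],[15,9],[16,20],[18,9],[19,0],[21,10],[24,9],[26,5],[29,2],[32,10],[33,0],[41,5],[44,10],[50,0]]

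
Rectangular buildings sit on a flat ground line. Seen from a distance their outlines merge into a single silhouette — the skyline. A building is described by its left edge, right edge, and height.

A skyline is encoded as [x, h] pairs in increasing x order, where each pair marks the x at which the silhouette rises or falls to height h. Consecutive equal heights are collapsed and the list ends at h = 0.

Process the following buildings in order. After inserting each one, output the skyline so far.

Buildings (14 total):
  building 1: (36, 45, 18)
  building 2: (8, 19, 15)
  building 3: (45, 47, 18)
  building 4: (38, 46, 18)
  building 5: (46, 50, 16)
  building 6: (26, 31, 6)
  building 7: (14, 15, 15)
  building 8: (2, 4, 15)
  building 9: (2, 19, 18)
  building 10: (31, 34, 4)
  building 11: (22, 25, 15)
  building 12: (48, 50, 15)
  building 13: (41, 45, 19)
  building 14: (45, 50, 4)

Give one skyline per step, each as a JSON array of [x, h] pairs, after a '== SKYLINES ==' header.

== SKYLINES ==
[[36,18],[45,0]]
[[8,15],[19,0],[36,18],[45,0]]
[[8,15],[19,0],[36,18],[47,0]]
[[8,15],[19,0],[36,18],[47,0]]
[[8,15],[19,0],[36,18],[47,16],[50,0]]
[[8,15],[19,0],[26,6],[31,0],[36,18],[47,16],[50,0]]
[[8,15],[19,0],[26,6],[31,0],[36,18],[47,16],[50,0]]
[[2,15],[4,0],[8,15],[19,0],[26,6],[31,0],[36,18],[47,16],[50,0]]
[[2,18],[19,0],[26,6],[31,0],[36,18],[47,16],[50,0]]
[[2,18],[19,0],[26,6],[31,4],[34,0],[36,18],[47,16],[50,0]]
[[2,18],[19,0],[22,15],[25,0],[26,6],[31,4],[34,0],[36,18],[47,16],[50,0]]
[[2,18],[19,0],[22,15],[25,0],[26,6],[31,4],[34,0],[36,18],[47,16],[50,0]]
[[2,18],[19,0],[22,15],[25,0],[26,6],[31,4],[34,0],[36,18],[41,19],[45,18],[47,16],[50,0]]
[[2,18],[19,0],[22,15],[25,0],[26,6],[31,4],[34,0],[36,18],[41,19],[45,18],[47,16],[50,0]]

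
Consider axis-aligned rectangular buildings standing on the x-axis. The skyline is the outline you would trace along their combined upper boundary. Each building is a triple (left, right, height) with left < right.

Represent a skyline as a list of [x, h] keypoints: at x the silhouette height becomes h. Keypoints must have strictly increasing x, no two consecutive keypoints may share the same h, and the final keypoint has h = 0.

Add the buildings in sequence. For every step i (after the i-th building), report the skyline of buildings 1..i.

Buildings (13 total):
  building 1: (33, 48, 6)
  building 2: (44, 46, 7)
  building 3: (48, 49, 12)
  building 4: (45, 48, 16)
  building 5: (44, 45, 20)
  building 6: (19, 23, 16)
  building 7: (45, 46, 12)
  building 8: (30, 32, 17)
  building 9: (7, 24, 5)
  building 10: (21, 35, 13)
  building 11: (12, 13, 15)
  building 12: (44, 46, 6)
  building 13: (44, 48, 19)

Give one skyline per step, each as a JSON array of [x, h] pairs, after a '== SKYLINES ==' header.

== SKYLINES ==
[[33,6],[48,0]]
[[33,6],[44,7],[46,6],[48,0]]
[[33,6],[44,7],[46,6],[48,12],[49,0]]
[[33,6],[44,7],[45,16],[48,12],[49,0]]
[[33,6],[44,20],[45,16],[48,12],[49,0]]
[[19,16],[23,0],[33,6],[44,20],[45,16],[48,12],[49,0]]
[[19,16],[23,0],[33,6],[44,20],[45,16],[48,12],[49,0]]
[[19,16],[23,0],[30,17],[32,0],[33,6],[44,20],[45,16],[48,12],[49,0]]
[[7,5],[19,16],[23,5],[24,0],[30,17],[32,0],[33,6],[44,20],[45,16],[48,12],[49,0]]
[[7,5],[19,16],[23,13],[30,17],[32,13],[35,6],[44,20],[45,16],[48,12],[49,0]]
[[7,5],[12,15],[13,5],[19,16],[23,13],[30,17],[32,13],[35,6],[44,20],[45,16],[48,12],[49,0]]
[[7,5],[12,15],[13,5],[19,16],[23,13],[30,17],[32,13],[35,6],[44,20],[45,16],[48,12],[49,0]]
[[7,5],[12,15],[13,5],[19,16],[23,13],[30,17],[32,13],[35,6],[44,20],[45,19],[48,12],[49,0]]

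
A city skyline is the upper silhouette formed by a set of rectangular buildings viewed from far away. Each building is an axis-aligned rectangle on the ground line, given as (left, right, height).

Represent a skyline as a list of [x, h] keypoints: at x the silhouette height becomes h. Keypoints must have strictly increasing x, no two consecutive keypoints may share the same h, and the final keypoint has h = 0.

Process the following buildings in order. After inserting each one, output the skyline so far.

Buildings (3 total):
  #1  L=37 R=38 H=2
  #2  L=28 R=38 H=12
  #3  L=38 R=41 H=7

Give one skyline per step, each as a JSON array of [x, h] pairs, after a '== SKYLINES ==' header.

== SKYLINES ==
[[37,2],[38,0]]
[[28,12],[38,0]]
[[28,12],[38,7],[41,0]]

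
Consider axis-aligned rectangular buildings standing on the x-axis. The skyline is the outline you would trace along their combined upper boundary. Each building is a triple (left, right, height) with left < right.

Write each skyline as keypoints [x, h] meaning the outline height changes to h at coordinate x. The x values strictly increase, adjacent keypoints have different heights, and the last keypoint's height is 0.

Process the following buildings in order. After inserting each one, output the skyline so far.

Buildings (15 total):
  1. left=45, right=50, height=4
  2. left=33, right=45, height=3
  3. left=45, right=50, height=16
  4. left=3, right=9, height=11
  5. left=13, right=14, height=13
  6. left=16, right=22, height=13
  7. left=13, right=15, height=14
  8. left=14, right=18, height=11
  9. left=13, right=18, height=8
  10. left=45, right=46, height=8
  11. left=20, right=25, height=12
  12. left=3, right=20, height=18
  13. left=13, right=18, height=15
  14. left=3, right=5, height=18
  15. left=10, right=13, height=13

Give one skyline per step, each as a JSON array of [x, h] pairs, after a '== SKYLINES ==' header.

== SKYLINES ==
[[45,4],[50,0]]
[[33,3],[45,4],[50,0]]
[[33,3],[45,16],[50,0]]
[[3,11],[9,0],[33,3],[45,16],[50,0]]
[[3,11],[9,0],[13,13],[14,0],[33,3],[45,16],[50,0]]
[[3,11],[9,0],[13,13],[14,0],[16,13],[22,0],[33,3],[45,16],[50,0]]
[[3,11],[9,0],[13,14],[15,0],[16,13],[22,0],[33,3],[45,16],[50,0]]
[[3,11],[9,0],[13,14],[15,11],[16,13],[22,0],[33,3],[45,16],[50,0]]
[[3,11],[9,0],[13,14],[15,11],[16,13],[22,0],[33,3],[45,16],[50,0]]
[[3,11],[9,0],[13,14],[15,11],[16,13],[22,0],[33,3],[45,16],[50,0]]
[[3,11],[9,0],[13,14],[15,11],[16,13],[22,12],[25,0],[33,3],[45,16],[50,0]]
[[3,18],[20,13],[22,12],[25,0],[33,3],[45,16],[50,0]]
[[3,18],[20,13],[22,12],[25,0],[33,3],[45,16],[50,0]]
[[3,18],[20,13],[22,12],[25,0],[33,3],[45,16],[50,0]]
[[3,18],[20,13],[22,12],[25,0],[33,3],[45,16],[50,0]]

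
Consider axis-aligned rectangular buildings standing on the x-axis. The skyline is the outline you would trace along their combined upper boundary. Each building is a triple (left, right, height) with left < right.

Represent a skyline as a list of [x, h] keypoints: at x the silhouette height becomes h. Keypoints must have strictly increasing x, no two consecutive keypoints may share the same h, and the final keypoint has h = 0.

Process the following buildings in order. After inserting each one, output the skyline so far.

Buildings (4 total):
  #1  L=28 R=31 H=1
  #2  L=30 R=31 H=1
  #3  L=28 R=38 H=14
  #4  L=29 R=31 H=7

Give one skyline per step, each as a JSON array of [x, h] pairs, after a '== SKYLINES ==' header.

== SKYLINES ==
[[28,1],[31,0]]
[[28,1],[31,0]]
[[28,14],[38,0]]
[[28,14],[38,0]]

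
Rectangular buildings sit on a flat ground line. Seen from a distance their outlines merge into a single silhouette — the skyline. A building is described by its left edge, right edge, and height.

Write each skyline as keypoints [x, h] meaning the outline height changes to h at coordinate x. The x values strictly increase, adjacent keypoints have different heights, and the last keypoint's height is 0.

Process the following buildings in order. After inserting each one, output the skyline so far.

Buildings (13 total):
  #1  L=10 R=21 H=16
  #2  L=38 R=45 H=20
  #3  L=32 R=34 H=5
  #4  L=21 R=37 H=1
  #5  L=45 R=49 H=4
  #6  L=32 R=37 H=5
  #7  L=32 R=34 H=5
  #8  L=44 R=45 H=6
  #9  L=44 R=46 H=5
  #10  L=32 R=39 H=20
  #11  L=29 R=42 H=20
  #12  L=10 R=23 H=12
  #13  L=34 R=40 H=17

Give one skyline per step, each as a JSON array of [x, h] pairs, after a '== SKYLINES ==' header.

== SKYLINES ==
[[10,16],[21,0]]
[[10,16],[21,0],[38,20],[45,0]]
[[10,16],[21,0],[32,5],[34,0],[38,20],[45,0]]
[[10,16],[21,1],[32,5],[34,1],[37,0],[38,20],[45,0]]
[[10,16],[21,1],[32,5],[34,1],[37,0],[38,20],[45,4],[49,0]]
[[10,16],[21,1],[32,5],[37,0],[38,20],[45,4],[49,0]]
[[10,16],[21,1],[32,5],[37,0],[38,20],[45,4],[49,0]]
[[10,16],[21,1],[32,5],[37,0],[38,20],[45,4],[49,0]]
[[10,16],[21,1],[32,5],[37,0],[38,20],[45,5],[46,4],[49,0]]
[[10,16],[21,1],[32,20],[45,5],[46,4],[49,0]]
[[10,16],[21,1],[29,20],[45,5],[46,4],[49,0]]
[[10,16],[21,12],[23,1],[29,20],[45,5],[46,4],[49,0]]
[[10,16],[21,12],[23,1],[29,20],[45,5],[46,4],[49,0]]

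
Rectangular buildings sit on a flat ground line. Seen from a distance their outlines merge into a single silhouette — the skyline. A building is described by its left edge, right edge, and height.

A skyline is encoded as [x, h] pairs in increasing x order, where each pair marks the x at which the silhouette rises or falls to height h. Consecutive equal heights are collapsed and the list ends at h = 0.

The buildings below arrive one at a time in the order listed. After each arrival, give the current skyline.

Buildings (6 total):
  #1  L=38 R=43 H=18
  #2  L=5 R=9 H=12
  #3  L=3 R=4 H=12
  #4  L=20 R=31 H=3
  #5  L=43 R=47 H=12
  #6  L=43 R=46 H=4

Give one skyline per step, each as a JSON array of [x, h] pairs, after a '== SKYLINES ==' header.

== SKYLINES ==
[[38,18],[43,0]]
[[5,12],[9,0],[38,18],[43,0]]
[[3,12],[4,0],[5,12],[9,0],[38,18],[43,0]]
[[3,12],[4,0],[5,12],[9,0],[20,3],[31,0],[38,18],[43,0]]
[[3,12],[4,0],[5,12],[9,0],[20,3],[31,0],[38,18],[43,12],[47,0]]
[[3,12],[4,0],[5,12],[9,0],[20,3],[31,0],[38,18],[43,12],[47,0]]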